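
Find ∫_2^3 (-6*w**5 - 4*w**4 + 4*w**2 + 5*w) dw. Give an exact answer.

-23879/30

By the power rule, an antiderivative is F(w) = -w**6 - 4*w**5/5 + 4*w**3/3 + 5*w**2/2.
Then F(3) - F(2) = (-8649/10) - (-1034/15) = -23879/30.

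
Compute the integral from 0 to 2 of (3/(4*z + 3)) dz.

-3*log(3)/4 + 3*log(11)/4

An antiderivative is F(z) = 3*log(4*z + 3)/4.
Then F(2) - F(0) = (3*log(11)/4) - (3*log(3)/4) = -3*log(3)/4 + 3*log(11)/4.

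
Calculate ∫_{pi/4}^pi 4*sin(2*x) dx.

An antiderivative is F(x) = -2*cos(2*x).
Then F(pi) - F(pi/4) = (-2) - (0) = -2.

-2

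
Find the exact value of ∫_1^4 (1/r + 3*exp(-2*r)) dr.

An antiderivative is F(r) = log(r) - 3*exp(-2*r)/2.
Then F(4) - F(1) = (-3*exp(-8)/2 + 2*log(2)) - (-3*exp(-2)/2) = -3*exp(-8)/2 + 3*exp(-2)/2 + 2*log(2).

-3*exp(-8)/2 + 3*exp(-2)/2 + 2*log(2)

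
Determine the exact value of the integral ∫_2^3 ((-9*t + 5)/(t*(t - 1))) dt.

-5*log(3) + log(2)

Factor the denominator: t**2 - t = t(t - 1).
Partial fractions: (-9*t + 5)/(t*(t - 1)) = -5/t - 4/(t - 1).
An antiderivative is F(t) = -5*log(t) - 4*log(t - 1).
Then F(3) - F(2) = (-5*log(3) - 4*log(2)) - (-log(32)) = -5*log(3) + log(2).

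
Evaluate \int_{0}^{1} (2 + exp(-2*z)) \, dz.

An antiderivative is F(z) = 2*z - exp(-2*z)/2.
Then F(1) - F(0) = (2 - exp(-2)/2) - (-1/2) = 5/2 - exp(-2)/2.

5/2 - exp(-2)/2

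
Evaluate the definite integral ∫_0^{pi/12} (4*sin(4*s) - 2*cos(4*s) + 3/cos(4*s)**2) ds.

An antiderivative is F(s) = -sin(4*s)/2 - cos(4*s) + 3*tan(4*s)/4.
Then F(pi/12) - F(0) = (-1/2 + sqrt(3)/2) - (-1) = 1/2 + sqrt(3)/2.

1/2 + sqrt(3)/2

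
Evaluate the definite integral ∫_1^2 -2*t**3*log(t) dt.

15/8 - 8*log(2)

Integrate by parts once (u = ln t, dv = -2*t**3 dt).
An antiderivative is F(t) = -t**4*(4*log(t) - 1)/8.
Then F(2) - F(1) = (2 - 8*log(2)) - (1/8) = 15/8 - 8*log(2).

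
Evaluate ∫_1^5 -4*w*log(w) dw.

Integrate by parts once (u = ln w, dv = -4*w dw).
An antiderivative is F(w) = -w**2*(2*log(w) - 1).
Then F(5) - F(1) = (25 - 50*log(5)) - (1) = 24 - 50*log(5).

24 - 50*log(5)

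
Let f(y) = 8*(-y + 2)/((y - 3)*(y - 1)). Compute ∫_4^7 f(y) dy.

Factor the denominator: y**2 - 4*y + 3 = (y - 1)(y - 3).
Partial fractions: 8*(-y + 2)/((y - 3)*(y - 1)) = -4/(y - 1) - 4/(y - 3).
An antiderivative is F(y) = -4*log(y - 3) - 4*log(y - 1).
Then F(7) - F(4) = (-12*log(2) - 4*log(3)) - (-log(81)) = -12*log(2).

-12*log(2)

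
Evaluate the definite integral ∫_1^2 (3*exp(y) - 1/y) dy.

An antiderivative is F(y) = 3*exp(y) - log(y).
Then F(2) - F(1) = (-log(2) + 3*exp(2)) - (3*exp(1)) = -3*exp(1) - log(2) + 3*exp(2).

-3*exp(1) - log(2) + 3*exp(2)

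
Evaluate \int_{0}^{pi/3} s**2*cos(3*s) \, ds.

Integrate by parts twice (u = s^2, dv = cos(3*s) ds).
An antiderivative is F(s) = s**2*sin(3*s)/3 + 2*s*cos(3*s)/9 - 2*sin(3*s)/27.
Then F(pi/3) - F(0) = (-2*pi/27) - (0) = -2*pi/27.

-2*pi/27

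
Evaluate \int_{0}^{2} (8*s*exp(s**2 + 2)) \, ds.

-4*(1 - exp(4))*exp(2)

Let u = s**2 + 2, so du = 2*s ds. When s = 0, u = 2; when s = 2, u = 6.
The integral becomes 4·∫ exp(u) du from 2 to 6, with antiderivative 4*exp(u).
Back in s: F(s) = 4*exp(s**2 + 2).
Then F(2) - F(0) = (4*exp(6)) - (4*exp(2)) = -4*(1 - exp(4))*exp(2).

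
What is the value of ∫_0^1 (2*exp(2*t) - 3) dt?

-4 + exp(2)

An antiderivative is F(t) = exp(2*t) - 3*t.
Then F(1) - F(0) = (-3 + exp(2)) - (1) = -4 + exp(2).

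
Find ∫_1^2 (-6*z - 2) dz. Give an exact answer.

By the power rule, an antiderivative is F(z) = -3*z**2 - 2*z.
Then F(2) - F(1) = (-16) - (-5) = -11.

-11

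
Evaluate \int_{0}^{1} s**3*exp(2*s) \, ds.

3/8 + exp(2)/8

Integrate by parts 3 times (u = s^3, dv = exp(2*s) ds).
An antiderivative is F(s) = (4*s**3 - 6*s**2 + 6*s - 3)*exp(2*s)/8.
Then F(1) - F(0) = (exp(2)/8) - (-3/8) = 3/8 + exp(2)/8.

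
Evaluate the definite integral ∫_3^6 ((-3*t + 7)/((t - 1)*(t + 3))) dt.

Factor the denominator: t**2 + 2*t - 3 = (t + 3)(t - 1).
Partial fractions: (-3*t + 7)/((t - 1)*(t + 3)) = -4/(t + 3) + 1/(t - 1).
An antiderivative is F(t) = log(t - 1) - 4*log(t + 3).
Then F(6) - F(3) = (-8*log(3) + log(5)) - (-4*log(3) - 3*log(2)) = log(40/81).

log(40/81)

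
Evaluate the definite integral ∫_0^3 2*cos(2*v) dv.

sin(6)

Let u = 2*v, so du = 2 dv. When v = 0, u = 0; when v = 3, u = 6.
The integral becomes ∫ cos(u) du from 0 to 6, with antiderivative sin(u).
Back in v: F(v) = sin(2*v).
Then F(3) - F(0) = (sin(6)) - (0) = sin(6).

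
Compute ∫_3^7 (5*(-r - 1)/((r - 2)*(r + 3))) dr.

Factor the denominator: r**2 + r - 6 = (r + 3)(r - 2).
Partial fractions: 5*(-r - 1)/((r - 2)*(r + 3)) = -2/(r + 3) - 3/(r - 2).
An antiderivative is F(r) = -3*log(r - 2) - 2*log(r + 3).
Then F(7) - F(3) = (-5*log(5) - 2*log(2)) - (-log(36)) = -5*log(5) + 2*log(3).

-5*log(5) + 2*log(3)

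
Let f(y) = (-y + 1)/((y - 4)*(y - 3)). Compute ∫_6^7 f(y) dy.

Factor the denominator: y**2 - 7*y + 12 = (y - 3)(y - 4).
Partial fractions: (-y + 1)/((y - 4)*(y - 3)) = 2/(y - 3) - 3/(y - 4).
An antiderivative is F(y) = -3*log(y - 4) + 2*log(y - 3).
Then F(7) - F(6) = (log(16/27)) - (log(9/8)) = -5*log(3) + 7*log(2).

-5*log(3) + 7*log(2)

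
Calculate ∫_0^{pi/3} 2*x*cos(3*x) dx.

-4/9

Integrate by parts once (u = x, dv = 2*cos(3*x) dx).
An antiderivative is F(x) = 2*x*sin(3*x)/3 + 2*cos(3*x)/9.
Then F(pi/3) - F(0) = (-2/9) - (2/9) = -4/9.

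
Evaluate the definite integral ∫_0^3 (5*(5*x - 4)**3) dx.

Let u = 5*x - 4, so du = 5 dx. When x = 0, u = -4; when x = 3, u = 11.
The integral becomes ∫ u**3 du from -4 to 11, with antiderivative u**4/4.
Back in x: F(x) = (5*x - 4)**4/4.
Then F(3) - F(0) = (14641/4) - (64) = 14385/4.

14385/4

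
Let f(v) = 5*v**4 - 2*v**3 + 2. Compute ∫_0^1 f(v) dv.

By the power rule, an antiderivative is F(v) = v**5 - v**4/2 + 2*v.
Then F(1) - F(0) = (5/2) - (0) = 5/2.

5/2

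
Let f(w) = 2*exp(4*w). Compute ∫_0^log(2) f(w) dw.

15/2

Let u = exp(w), so du = exp(w) dw. When w = 0, u = 1; when w = log(2), u = 2.
The integral becomes 2·∫ u**3 du from 1 to 2, with antiderivative u**4/2.
Back in w: F(w) = exp(4*w)/2.
Then F(log(2)) - F(0) = (8) - (1/2) = 15/2.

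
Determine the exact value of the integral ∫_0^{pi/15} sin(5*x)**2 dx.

-sqrt(3)/40 + pi/30

Use the identity sin^2(5*x) = (1 - cos(10*x))/2.
An antiderivative is F(x) = x/2 - sin(10*x)/20.
Then F(pi/15) - F(0) = (-sqrt(3)/40 + pi/30) - (0) = -sqrt(3)/40 + pi/30.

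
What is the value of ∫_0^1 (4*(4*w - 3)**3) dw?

-20

Let u = 4*w - 3, so du = 4 dw. When w = 0, u = -3; when w = 1, u = 1.
The integral becomes ∫ u**3 du from -3 to 1, with antiderivative u**4/4.
Back in w: F(w) = (4*w - 3)**4/4.
Then F(1) - F(0) = (1/4) - (81/4) = -20.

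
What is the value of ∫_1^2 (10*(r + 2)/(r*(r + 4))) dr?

Factor the denominator: r**2 + 4*r = (r + 4)r.
Partial fractions: 10*(r + 2)/(r*(r + 4)) = 5/(r + 4) + 5/r.
An antiderivative is F(r) = 5*log(r) + 5*log(r + 4).
Then F(2) - F(1) = (5*log(3) + 10*log(2)) - (5*log(5)) = -5*log(5) + 5*log(3) + 10*log(2).

-5*log(5) + 5*log(3) + 10*log(2)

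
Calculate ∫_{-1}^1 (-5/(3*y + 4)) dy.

An antiderivative is F(y) = -5*log(3*y + 4)/3.
Then F(1) - F(-1) = (-5*log(7)/3) - (0) = -5*log(7)/3.

-5*log(7)/3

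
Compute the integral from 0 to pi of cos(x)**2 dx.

Use the identity cos^2(x) = (1 + cos(2*x))/2.
An antiderivative is F(x) = x/2 + sin(2*x)/4.
Then F(pi) - F(0) = (pi/2) - (0) = pi/2.

pi/2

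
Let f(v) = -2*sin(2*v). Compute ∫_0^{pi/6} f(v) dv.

An antiderivative is F(v) = cos(2*v).
Then F(pi/6) - F(0) = (1/2) - (1) = -1/2.

-1/2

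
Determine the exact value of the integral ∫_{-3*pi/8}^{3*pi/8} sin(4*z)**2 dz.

Use the identity sin^2(4*z) = (1 - cos(8*z))/2.
An antiderivative is F(z) = z/2 - sin(8*z)/16.
Then F(3*pi/8) - F(-3*pi/8) = (3*pi/16) - (-3*pi/16) = 3*pi/8.

3*pi/8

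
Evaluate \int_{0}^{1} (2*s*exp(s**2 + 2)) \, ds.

Let u = s**2 + 2, so du = 2*s ds. When s = 0, u = 2; when s = 1, u = 3.
The integral becomes ∫ exp(u) du from 2 to 3, with antiderivative exp(u).
Back in s: F(s) = exp(s**2 + 2).
Then F(1) - F(0) = (exp(3)) - (exp(2)) = -exp(2) + exp(3).

-exp(2) + exp(3)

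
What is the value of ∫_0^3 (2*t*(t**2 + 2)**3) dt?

14625/4

Let u = t**2 + 2, so du = 2*t dt. When t = 0, u = 2; when t = 3, u = 11.
The integral becomes ∫ u**3 du from 2 to 11, with antiderivative u**4/4.
Back in t: F(t) = (t**2 + 2)**4/4.
Then F(3) - F(0) = (14641/4) - (4) = 14625/4.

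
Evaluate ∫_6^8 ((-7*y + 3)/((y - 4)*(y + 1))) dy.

Factor the denominator: y**2 - 3*y - 4 = (y + 1)(y - 4).
Partial fractions: (-7*y + 3)/((y - 4)*(y + 1)) = -2/(y + 1) - 5/(y - 4).
An antiderivative is F(y) = -5*log(y - 4) - 2*log(y + 1).
Then F(8) - F(6) = (-10*log(2) - 4*log(3)) - (-2*log(7) - 5*log(2)) = -4*log(3) - 5*log(2) + 2*log(7).

-4*log(3) - 5*log(2) + 2*log(7)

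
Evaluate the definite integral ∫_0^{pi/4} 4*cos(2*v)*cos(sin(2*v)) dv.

2*sin(1)

Let u = sin(2*v), so du = 2*cos(2*v) dv. When v = 0, u = 0; when v = pi/4, u = 1.
The integral becomes 2·∫ cos(u) du from 0 to 1, with antiderivative 2*sin(u).
Back in v: F(v) = 2*sin(sin(2*v)).
Then F(pi/4) - F(0) = (2*sin(1)) - (0) = 2*sin(1).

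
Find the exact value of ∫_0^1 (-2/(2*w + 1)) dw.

An antiderivative is F(w) = -log(2*w + 1).
Then F(1) - F(0) = (-log(3)) - (0) = -log(3).

-log(3)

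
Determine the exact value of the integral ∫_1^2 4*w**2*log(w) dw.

Integrate by parts once (u = ln w, dv = 4*w**2 dw).
An antiderivative is F(w) = 4*w**3*(3*log(w) - 1)/9.
Then F(2) - F(1) = (-32/9 + 32*log(2)/3) - (-4/9) = -28/9 + 32*log(2)/3.

-28/9 + 32*log(2)/3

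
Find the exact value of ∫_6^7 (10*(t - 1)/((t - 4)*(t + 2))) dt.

Factor the denominator: t**2 - 2*t - 8 = (t + 2)(t - 4).
Partial fractions: 10*(t - 1)/((t - 4)*(t + 2)) = 5/(t + 2) + 5/(t - 4).
An antiderivative is F(t) = 5*log(t - 4) + 5*log(t + 2).
Then F(7) - F(6) = (15*log(3)) - (20*log(2)) = -20*log(2) + 15*log(3).

-20*log(2) + 15*log(3)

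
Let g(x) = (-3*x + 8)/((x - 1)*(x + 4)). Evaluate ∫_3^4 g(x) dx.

Factor the denominator: x**2 + 3*x - 4 = (x + 4)(x - 1).
Partial fractions: (-3*x + 8)/((x - 1)*(x + 4)) = -4/(x + 4) + 1/(x - 1).
An antiderivative is F(x) = log(x - 1) - 4*log(x + 4).
Then F(4) - F(3) = (-12*log(2) + log(3)) - (-4*log(7) + log(2)) = -13*log(2) + log(3) + 4*log(7).

-13*log(2) + log(3) + 4*log(7)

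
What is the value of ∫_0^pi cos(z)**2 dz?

pi/2

Use the identity cos^2(z) = (1 + cos(2*z))/2.
An antiderivative is F(z) = z/2 + sin(2*z)/4.
Then F(pi) - F(0) = (pi/2) - (0) = pi/2.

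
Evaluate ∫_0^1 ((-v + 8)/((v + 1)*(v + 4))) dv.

-4*log(5) + 11*log(2)

Factor the denominator: v**2 + 5*v + 4 = (v + 4)(v + 1).
Partial fractions: (-v + 8)/((v + 1)*(v + 4)) = -4/(v + 4) + 3/(v + 1).
An antiderivative is F(v) = 3*log(v + 1) - 4*log(v + 4).
Then F(1) - F(0) = (-4*log(5) + 3*log(2)) - (-8*log(2)) = -4*log(5) + 11*log(2).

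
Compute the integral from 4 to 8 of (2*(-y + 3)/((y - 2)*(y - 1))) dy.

Factor the denominator: y**2 - 3*y + 2 = (y - 1)(y - 2).
Partial fractions: 2*(-y + 3)/((y - 2)*(y - 1)) = -4/(y - 1) + 2/(y - 2).
An antiderivative is F(y) = 2*log(y - 2) - 4*log(y - 1).
Then F(8) - F(4) = (-4*log(7) + 2*log(2) + 2*log(3)) - (log(4/81)) = -4*log(7) + 6*log(3).

-4*log(7) + 6*log(3)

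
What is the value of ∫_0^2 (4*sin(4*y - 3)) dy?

cos(3) - cos(5)

Let u = 4*y - 3, so du = 4 dy. When y = 0, u = -3; when y = 2, u = 5.
The integral becomes ∫ sin(u) du from -3 to 5, with antiderivative -cos(u).
Back in y: F(y) = -cos(4*y - 3).
Then F(2) - F(0) = (-cos(5)) - (-cos(3)) = cos(3) - cos(5).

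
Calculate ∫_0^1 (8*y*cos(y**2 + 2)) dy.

Let u = y**2 + 2, so du = 2*y dy. When y = 0, u = 2; when y = 1, u = 3.
The integral becomes 4·∫ cos(u) du from 2 to 3, with antiderivative 4*sin(u).
Back in y: F(y) = 4*sin(y**2 + 2).
Then F(1) - F(0) = (4*sin(3)) - (4*sin(2)) = -4*sin(2) + 4*sin(3).

-4*sin(2) + 4*sin(3)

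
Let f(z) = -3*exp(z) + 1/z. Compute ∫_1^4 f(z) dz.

An antiderivative is F(z) = -3*exp(z) + log(z).
Then F(4) - F(1) = (-3*exp(4) + log(4)) - (-3*exp(1)) = -3*exp(4) + log(4) + 3*exp(1).

-3*exp(4) + log(4) + 3*exp(1)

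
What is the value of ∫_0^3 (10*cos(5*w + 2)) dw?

2*sin(17) - 2*sin(2)

Let u = 5*w + 2, so du = 5 dw. When w = 0, u = 2; when w = 3, u = 17.
The integral becomes 2·∫ cos(u) du from 2 to 17, with antiderivative 2*sin(u).
Back in w: F(w) = 2*sin(5*w + 2).
Then F(3) - F(0) = (2*sin(17)) - (2*sin(2)) = 2*sin(17) - 2*sin(2).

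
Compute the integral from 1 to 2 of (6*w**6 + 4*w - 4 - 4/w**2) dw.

762/7

By the power rule, an antiderivative is F(w) = 6*w**7/7 + 2*w**2 - 4*w + 4/w.
Then F(2) - F(1) = (782/7) - (20/7) = 762/7.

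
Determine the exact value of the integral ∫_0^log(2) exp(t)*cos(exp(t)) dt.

Let u = exp(t), so du = exp(t) dt. When t = 0, u = 1; when t = log(2), u = 2.
The integral becomes ∫ cos(u) du from 1 to 2, with antiderivative sin(u).
Back in t: F(t) = sin(exp(t)).
Then F(log(2)) - F(0) = (sin(2)) - (sin(1)) = -sin(1) + sin(2).

-sin(1) + sin(2)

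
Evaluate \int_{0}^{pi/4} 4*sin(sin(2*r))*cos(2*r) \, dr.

2 - 2*cos(1)

Let u = sin(2*r), so du = 2*cos(2*r) dr. When r = 0, u = 0; when r = pi/4, u = 1.
The integral becomes 2·∫ sin(u) du from 0 to 1, with antiderivative -2*cos(u).
Back in r: F(r) = -2*cos(sin(2*r)).
Then F(pi/4) - F(0) = (-2*cos(1)) - (-2) = 2 - 2*cos(1).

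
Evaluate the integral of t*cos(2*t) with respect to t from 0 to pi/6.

Integrate by parts once (u = t, dv = cos(2*t) dt).
An antiderivative is F(t) = t*sin(2*t)/2 + cos(2*t)/4.
Then F(pi/6) - F(0) = (1/8 + sqrt(3)*pi/24) - (1/4) = -1/8 + sqrt(3)*pi/24.

-1/8 + sqrt(3)*pi/24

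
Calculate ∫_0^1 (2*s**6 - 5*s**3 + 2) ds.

29/28

By the power rule, an antiderivative is F(s) = 2*s**7/7 - 5*s**4/4 + 2*s.
Then F(1) - F(0) = (29/28) - (0) = 29/28.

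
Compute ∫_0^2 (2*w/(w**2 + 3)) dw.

Let u = w**2 + 3, so du = 2*w dw. When w = 0, u = 3; when w = 2, u = 7.
The integral becomes ∫ 1/u du from 3 to 7, with antiderivative log(u).
Back in w: F(w) = log(w**2 + 3).
Then F(2) - F(0) = (log(7)) - (log(3)) = log(7/3).

log(7/3)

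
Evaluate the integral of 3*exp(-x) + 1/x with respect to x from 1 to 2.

-3*exp(-2) + log(2) + 3*exp(-1)

An antiderivative is F(x) = log(x) - 3*exp(-x).
Then F(2) - F(1) = (-3*exp(-2) + log(2)) - (-3*exp(-1)) = -3*exp(-2) + log(2) + 3*exp(-1).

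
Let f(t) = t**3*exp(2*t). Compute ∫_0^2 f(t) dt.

3/8 + 17*exp(4)/8

Integrate by parts 3 times (u = t^3, dv = exp(2*t) dt).
An antiderivative is F(t) = (4*t**3 - 6*t**2 + 6*t - 3)*exp(2*t)/8.
Then F(2) - F(0) = (17*exp(4)/8) - (-3/8) = 3/8 + 17*exp(4)/8.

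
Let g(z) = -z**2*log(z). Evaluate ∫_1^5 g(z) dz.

124/9 - 125*log(5)/3

Integrate by parts once (u = ln z, dv = -z**2 dz).
An antiderivative is F(z) = -z**3*(3*log(z) - 1)/9.
Then F(5) - F(1) = (125/9 - 125*log(5)/3) - (1/9) = 124/9 - 125*log(5)/3.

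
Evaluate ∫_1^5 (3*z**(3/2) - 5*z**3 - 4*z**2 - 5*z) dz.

-15098/15 + 30*sqrt(5)

By the power rule, an antiderivative is F(z) = 6*z**(5/2)/5 - 5*z**4/4 - 4*z**3/3 - 5*z**2/2.
Then F(5) - F(1) = (-12125/12 + 30*sqrt(5)) - (-233/60) = -15098/15 + 30*sqrt(5).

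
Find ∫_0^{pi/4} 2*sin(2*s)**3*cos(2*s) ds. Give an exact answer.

1/4

Let u = sin(2*s), so du = 2*cos(2*s) ds. When s = 0, u = 0; when s = pi/4, u = 1.
The integral becomes ∫ u**3 du from 0 to 1, with antiderivative u**4/4.
Back in s: F(s) = sin(2*s)**4/4.
Then F(pi/4) - F(0) = (1/4) - (0) = 1/4.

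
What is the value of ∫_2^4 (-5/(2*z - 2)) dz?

-5*log(3)/2

An antiderivative is F(z) = -5*log(2*z - 2)/2.
Then F(4) - F(2) = (-5*log(6)/2) - (-5*log(2)/2) = -5*log(3)/2.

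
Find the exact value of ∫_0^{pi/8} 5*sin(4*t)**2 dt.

5*pi/16

Use the identity sin^2(4*t) = (1 - cos(8*t))/2.
An antiderivative is F(t) = 5*t/2 - 5*sin(8*t)/16.
Then F(pi/8) - F(0) = (5*pi/16) - (0) = 5*pi/16.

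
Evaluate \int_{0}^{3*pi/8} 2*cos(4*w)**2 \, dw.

Use the identity cos^2(4*w) = (1 + cos(8*w))/2.
An antiderivative is F(w) = w + sin(8*w)/8.
Then F(3*pi/8) - F(0) = (3*pi/8) - (0) = 3*pi/8.

3*pi/8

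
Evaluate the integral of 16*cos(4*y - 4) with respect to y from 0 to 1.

4*sin(4)

Let u = 4*y - 4, so du = 4 dy. When y = 0, u = -4; when y = 1, u = 0.
The integral becomes 4·∫ cos(u) du from -4 to 0, with antiderivative 4*sin(u).
Back in y: F(y) = 4*sin(4*y - 4).
Then F(1) - F(0) = (0) - (-4*sin(4)) = 4*sin(4).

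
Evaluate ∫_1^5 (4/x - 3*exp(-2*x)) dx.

An antiderivative is F(x) = 4*log(x) + 3*exp(-2*x)/2.
Then F(5) - F(1) = (3*exp(-10)/2 + 4*log(5)) - (3*exp(-2)/2) = -3*exp(-2)/2 + 3*exp(-10)/2 + 4*log(5).

-3*exp(-2)/2 + 3*exp(-10)/2 + 4*log(5)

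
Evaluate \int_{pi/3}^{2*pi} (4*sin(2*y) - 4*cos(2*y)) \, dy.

An antiderivative is F(y) = -2*sin(2*y) - 2*cos(2*y).
Then F(2*pi) - F(pi/3) = (-2) - (1 - sqrt(3)) = -3 + sqrt(3).

-3 + sqrt(3)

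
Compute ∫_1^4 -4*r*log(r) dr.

15 - 64*log(2)

Integrate by parts once (u = ln r, dv = -4*r dr).
An antiderivative is F(r) = -r**2*(2*log(r) - 1).
Then F(4) - F(1) = (16 - 64*log(2)) - (1) = 15 - 64*log(2).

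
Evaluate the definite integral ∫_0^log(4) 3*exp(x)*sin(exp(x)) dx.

3*cos(1) - 3*cos(4)

Let u = exp(x), so du = exp(x) dx. When x = 0, u = 1; when x = log(4), u = 4.
The integral becomes 3·∫ sin(u) du from 1 to 4, with antiderivative -3*cos(u).
Back in x: F(x) = -3*cos(exp(x)).
Then F(log(4)) - F(0) = (-3*cos(4)) - (-3*cos(1)) = 3*cos(1) - 3*cos(4).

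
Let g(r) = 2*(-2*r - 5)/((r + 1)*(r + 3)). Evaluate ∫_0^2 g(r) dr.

-log(45)

Factor the denominator: r**2 + 4*r + 3 = (r + 3)(r + 1).
Partial fractions: 2*(-2*r - 5)/((r + 1)*(r + 3)) = -1/(r + 3) - 3/(r + 1).
An antiderivative is F(r) = -3*log(r + 1) - log(r + 3).
Then F(2) - F(0) = (-3*log(3) - log(5)) - (-log(3)) = -log(45).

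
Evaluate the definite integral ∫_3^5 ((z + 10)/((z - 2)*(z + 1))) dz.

log(24)

Factor the denominator: z**2 - z - 2 = (z + 1)(z - 2).
Partial fractions: (z + 10)/((z - 2)*(z + 1)) = -3/(z + 1) + 4/(z - 2).
An antiderivative is F(z) = 4*log(z - 2) - 3*log(z + 1).
Then F(5) - F(3) = (log(3/8)) - (-log(64)) = log(24).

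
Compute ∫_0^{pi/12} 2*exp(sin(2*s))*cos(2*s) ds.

Let u = sin(2*s), so du = 2*cos(2*s) ds. When s = 0, u = 0; when s = pi/12, u = 1/2.
The integral becomes ∫ exp(u) du from 0 to 1/2, with antiderivative exp(u).
Back in s: F(s) = exp(sin(2*s)).
Then F(pi/12) - F(0) = (exp(1/2)) - (1) = -1 + exp(1/2).

-1 + exp(1/2)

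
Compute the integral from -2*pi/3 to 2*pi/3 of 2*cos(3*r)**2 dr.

Use the identity cos^2(3*r) = (1 + cos(6*r))/2.
An antiderivative is F(r) = r + sin(6*r)/6.
Then F(2*pi/3) - F(-2*pi/3) = (2*pi/3) - (-2*pi/3) = 4*pi/3.

4*pi/3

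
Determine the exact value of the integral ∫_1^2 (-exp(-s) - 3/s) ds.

An antiderivative is F(s) = -3*log(s) + exp(-s).
Then F(2) - F(1) = (-3*log(2) + exp(-2)) - (exp(-1)) = -3*log(2) - exp(-1) + exp(-2).

-3*log(2) - exp(-1) + exp(-2)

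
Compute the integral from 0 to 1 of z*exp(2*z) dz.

Integrate by parts once (u = z, dv = exp(2*z) dz).
An antiderivative is F(z) = (2*z - 1)*exp(2*z)/4.
Then F(1) - F(0) = (exp(2)/4) - (-1/4) = 1/4 + exp(2)/4.

1/4 + exp(2)/4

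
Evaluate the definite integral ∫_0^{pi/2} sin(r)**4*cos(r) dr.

1/5

Let u = sin(r), so du = cos(r) dr. When r = 0, u = 0; when r = pi/2, u = 1.
The integral becomes ∫ u**4 du from 0 to 1, with antiderivative u**5/5.
Back in r: F(r) = sin(r)**5/5.
Then F(pi/2) - F(0) = (1/5) - (0) = 1/5.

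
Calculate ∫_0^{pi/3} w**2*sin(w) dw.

Integrate by parts twice (u = w^2, dv = sin(w) dw).
An antiderivative is F(w) = -w**2*cos(w) + 2*w*sin(w) + 2*cos(w).
Then F(pi/3) - F(0) = (-pi**2/18 + 1 + sqrt(3)*pi/3) - (2) = -1 - pi**2/18 + sqrt(3)*pi/3.

-1 - pi**2/18 + sqrt(3)*pi/3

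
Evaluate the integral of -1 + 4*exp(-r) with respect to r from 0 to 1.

An antiderivative is F(r) = -r - 4*exp(-r).
Then F(1) - F(0) = (-4*exp(-1) - 1) - (-4) = 3 - 4*exp(-1).

3 - 4*exp(-1)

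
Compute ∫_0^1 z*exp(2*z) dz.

Integrate by parts once (u = z, dv = exp(2*z) dz).
An antiderivative is F(z) = (2*z - 1)*exp(2*z)/4.
Then F(1) - F(0) = (exp(2)/4) - (-1/4) = 1/4 + exp(2)/4.

1/4 + exp(2)/4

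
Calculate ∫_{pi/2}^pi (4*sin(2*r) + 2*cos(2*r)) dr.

An antiderivative is F(r) = sin(2*r) - 2*cos(2*r).
Then F(pi) - F(pi/2) = (-2) - (2) = -4.

-4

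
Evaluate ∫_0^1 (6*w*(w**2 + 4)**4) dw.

6303/5

Let u = w**2 + 4, so du = 2*w dw. When w = 0, u = 4; when w = 1, u = 5.
The integral becomes 3·∫ u**4 du from 4 to 5, with antiderivative 3*u**5/5.
Back in w: F(w) = 3*(w**2 + 4)**5/5.
Then F(1) - F(0) = (1875) - (3072/5) = 6303/5.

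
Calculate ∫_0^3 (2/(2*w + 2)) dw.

Let u = 2*w + 2, so du = 2 dw. When w = 0, u = 2; when w = 3, u = 8.
The integral becomes ∫ 1/u du from 2 to 8, with antiderivative log(u).
Back in w: F(w) = log(2*w + 2).
Then F(3) - F(0) = (log(8)) - (log(2)) = log(4).

log(4)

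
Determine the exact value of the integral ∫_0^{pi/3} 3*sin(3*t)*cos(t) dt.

Use the identity sin(3*t)cos(t) = [sin(4*t) + sin(2*t)]/2.
An antiderivative is F(t) = -3*cos(2*t)/4 - 3*cos(4*t)/8.
Then F(pi/3) - F(0) = (9/16) - (-9/8) = 27/16.

27/16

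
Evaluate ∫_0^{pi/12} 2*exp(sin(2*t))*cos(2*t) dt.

Let u = sin(2*t), so du = 2*cos(2*t) dt. When t = 0, u = 0; when t = pi/12, u = 1/2.
The integral becomes ∫ exp(u) du from 0 to 1/2, with antiderivative exp(u).
Back in t: F(t) = exp(sin(2*t)).
Then F(pi/12) - F(0) = (exp(1/2)) - (1) = -1 + exp(1/2).

-1 + exp(1/2)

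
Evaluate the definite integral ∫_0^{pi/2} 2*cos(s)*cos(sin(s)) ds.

2*sin(1)

Let u = sin(s), so du = cos(s) ds. When s = 0, u = 0; when s = pi/2, u = 1.
The integral becomes 2·∫ cos(u) du from 0 to 1, with antiderivative 2*sin(u).
Back in s: F(s) = 2*sin(sin(s)).
Then F(pi/2) - F(0) = (2*sin(1)) - (0) = 2*sin(1).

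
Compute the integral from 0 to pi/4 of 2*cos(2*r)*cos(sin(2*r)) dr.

Let u = sin(2*r), so du = 2*cos(2*r) dr. When r = 0, u = 0; when r = pi/4, u = 1.
The integral becomes ∫ cos(u) du from 0 to 1, with antiderivative sin(u).
Back in r: F(r) = sin(sin(2*r)).
Then F(pi/4) - F(0) = (sin(1)) - (0) = sin(1).

sin(1)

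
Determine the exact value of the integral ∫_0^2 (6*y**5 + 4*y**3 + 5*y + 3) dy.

By the power rule, an antiderivative is F(y) = y**6 + y**4 + 5*y**2/2 + 3*y.
Then F(2) - F(0) = (96) - (0) = 96.

96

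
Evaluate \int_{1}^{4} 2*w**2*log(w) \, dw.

Integrate by parts once (u = ln w, dv = 2*w**2 dw).
An antiderivative is F(w) = 2*w**3*(3*log(w) - 1)/9.
Then F(4) - F(1) = (-128/9 + 256*log(2)/3) - (-2/9) = -14 + 256*log(2)/3.

-14 + 256*log(2)/3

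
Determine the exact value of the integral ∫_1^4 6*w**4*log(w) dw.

-6138/25 + 12288*log(2)/5

Integrate by parts once (u = ln w, dv = 6*w**4 dw).
An antiderivative is F(w) = 6*w**5*(5*log(w) - 1)/25.
Then F(4) - F(1) = (-6144/25 + 12288*log(2)/5) - (-6/25) = -6138/25 + 12288*log(2)/5.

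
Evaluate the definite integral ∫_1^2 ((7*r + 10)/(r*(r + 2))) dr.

-2*log(3) + 9*log(2)

Factor the denominator: r**2 + 2*r = (r + 2)r.
Partial fractions: (7*r + 10)/(r*(r + 2)) = 2/(r + 2) + 5/r.
An antiderivative is F(r) = 5*log(r) + 2*log(r + 2).
Then F(2) - F(1) = (9*log(2)) - (log(9)) = -2*log(3) + 9*log(2).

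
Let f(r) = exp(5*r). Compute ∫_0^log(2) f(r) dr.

31/5

Let u = exp(r), so du = exp(r) dr. When r = 0, u = 1; when r = log(2), u = 2.
The integral becomes ∫ u**4 du from 1 to 2, with antiderivative u**5/5.
Back in r: F(r) = exp(5*r)/5.
Then F(log(2)) - F(0) = (32/5) - (1/5) = 31/5.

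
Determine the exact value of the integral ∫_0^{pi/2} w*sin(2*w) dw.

pi/4

Integrate by parts once (u = w, dv = sin(2*w) dw).
An antiderivative is F(w) = -w*cos(2*w)/2 + sin(2*w)/4.
Then F(pi/2) - F(0) = (pi/4) - (0) = pi/4.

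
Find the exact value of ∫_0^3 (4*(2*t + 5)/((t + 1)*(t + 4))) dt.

Factor the denominator: t**2 + 5*t + 4 = (t + 4)(t + 1).
Partial fractions: 4*(2*t + 5)/((t + 1)*(t + 4)) = 4/(t + 4) + 4/(t + 1).
An antiderivative is F(t) = 4*log(t + 1) + 4*log(t + 4).
Then F(3) - F(0) = (8*log(2) + 4*log(7)) - (8*log(2)) = 4*log(7).

4*log(7)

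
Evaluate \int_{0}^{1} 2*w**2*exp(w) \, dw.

Integrate by parts twice (u = w^2, dv = 2*exp(w) dw).
An antiderivative is F(w) = (2*w**2 - 4*w + 4)*exp(w).
Then F(1) - F(0) = (2*E) - (4) = -4 + 2*E.

-4 + 2*E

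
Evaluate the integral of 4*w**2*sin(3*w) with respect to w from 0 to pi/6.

Integrate by parts twice (u = w^2, dv = 4*sin(3*w) dw).
An antiderivative is F(w) = -4*w**2*cos(3*w)/3 + 8*w*sin(3*w)/9 + 8*cos(3*w)/27.
Then F(pi/6) - F(0) = (4*pi/27) - (8/27) = -8/27 + 4*pi/27.

-8/27 + 4*pi/27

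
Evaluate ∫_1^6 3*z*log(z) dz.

-105/4 + 54*log(2) + 54*log(3)

Integrate by parts once (u = ln z, dv = 3*z dz).
An antiderivative is F(z) = 3*z**2*(2*log(z) - 1)/4.
Then F(6) - F(1) = (-27 + 54*log(2) + 54*log(3)) - (-3/4) = -105/4 + 54*log(2) + 54*log(3).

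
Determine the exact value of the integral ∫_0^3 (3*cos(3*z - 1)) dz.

sin(1) + sin(8)

Let u = 3*z - 1, so du = 3 dz. When z = 0, u = -1; when z = 3, u = 8.
The integral becomes ∫ cos(u) du from -1 to 8, with antiderivative sin(u).
Back in z: F(z) = sin(3*z - 1).
Then F(3) - F(0) = (sin(8)) - (-sin(1)) = sin(1) + sin(8).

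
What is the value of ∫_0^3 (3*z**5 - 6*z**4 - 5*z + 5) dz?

327/5

By the power rule, an antiderivative is F(z) = z**6/2 - 6*z**5/5 - 5*z**2/2 + 5*z.
Then F(3) - F(0) = (327/5) - (0) = 327/5.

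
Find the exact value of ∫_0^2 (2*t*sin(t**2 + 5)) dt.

Let u = t**2 + 5, so du = 2*t dt. When t = 0, u = 5; when t = 2, u = 9.
The integral becomes ∫ sin(u) du from 5 to 9, with antiderivative -cos(u).
Back in t: F(t) = -cos(t**2 + 5).
Then F(2) - F(0) = (-cos(9)) - (-cos(5)) = cos(5) - cos(9).

cos(5) - cos(9)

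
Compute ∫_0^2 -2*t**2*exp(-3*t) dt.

-4/27 + 100*exp(-6)/27

Integrate by parts twice (u = t^2, dv = -2*exp(-3*t) dt).
An antiderivative is F(t) = (18*t**2 + 12*t + 4)*exp(-3*t)/27.
Then F(2) - F(0) = (100*exp(-6)/27) - (4/27) = -4/27 + 100*exp(-6)/27.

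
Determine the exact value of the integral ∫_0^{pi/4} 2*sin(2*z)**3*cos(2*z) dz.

Let u = sin(2*z), so du = 2*cos(2*z) dz. When z = 0, u = 0; when z = pi/4, u = 1.
The integral becomes ∫ u**3 du from 0 to 1, with antiderivative u**4/4.
Back in z: F(z) = sin(2*z)**4/4.
Then F(pi/4) - F(0) = (1/4) - (0) = 1/4.

1/4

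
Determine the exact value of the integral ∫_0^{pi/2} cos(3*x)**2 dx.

pi/4

Use the identity cos^2(3*x) = (1 + cos(6*x))/2.
An antiderivative is F(x) = x/2 + sin(6*x)/12.
Then F(pi/2) - F(0) = (pi/4) - (0) = pi/4.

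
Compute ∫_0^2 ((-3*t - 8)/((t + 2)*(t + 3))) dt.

log(3/20)

Factor the denominator: t**2 + 5*t + 6 = (t + 3)(t + 2).
Partial fractions: (-3*t - 8)/((t + 2)*(t + 3)) = -1/(t + 3) - 2/(t + 2).
An antiderivative is F(t) = -2*log(t + 2) - log(t + 3).
Then F(2) - F(0) = (-log(80)) - (-log(12)) = log(3/20).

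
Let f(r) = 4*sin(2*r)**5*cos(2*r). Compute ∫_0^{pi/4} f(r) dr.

1/3

Let u = sin(2*r), so du = 2*cos(2*r) dr. When r = 0, u = 0; when r = pi/4, u = 1.
The integral becomes 2·∫ u**5 du from 0 to 1, with antiderivative u**6/3.
Back in r: F(r) = sin(2*r)**6/3.
Then F(pi/4) - F(0) = (1/3) - (0) = 1/3.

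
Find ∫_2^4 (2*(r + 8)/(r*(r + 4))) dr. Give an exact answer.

log(9)

Factor the denominator: r**2 + 4*r = (r + 4)r.
Partial fractions: 2*(r + 8)/(r*(r + 4)) = -2/(r + 4) + 4/r.
An antiderivative is F(r) = 4*log(r) - 2*log(r + 4).
Then F(4) - F(2) = (log(4)) - (log(4/9)) = log(9).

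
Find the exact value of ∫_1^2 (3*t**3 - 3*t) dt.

By the power rule, an antiderivative is F(t) = 3*t**4/4 - 3*t**2/2.
Then F(2) - F(1) = (6) - (-3/4) = 27/4.

27/4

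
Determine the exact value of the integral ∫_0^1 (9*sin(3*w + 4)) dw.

Let u = 3*w + 4, so du = 3 dw. When w = 0, u = 4; when w = 1, u = 7.
The integral becomes 3·∫ sin(u) du from 4 to 7, with antiderivative -3*cos(u).
Back in w: F(w) = -3*cos(3*w + 4).
Then F(1) - F(0) = (-3*cos(7)) - (-3*cos(4)) = -3*cos(7) + 3*cos(4).

-3*cos(7) + 3*cos(4)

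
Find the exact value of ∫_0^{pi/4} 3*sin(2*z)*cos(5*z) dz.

Use the identity sin(2*z)cos(5*z) = [sin(7*z) + sin(-3*z)]/2.
An antiderivative is F(z) = cos(3*z)/2 - 3*cos(7*z)/14.
Then F(pi/4) - F(0) = (-5*sqrt(2)/14) - (2/7) = -5*sqrt(2)/14 - 2/7.

-5*sqrt(2)/14 - 2/7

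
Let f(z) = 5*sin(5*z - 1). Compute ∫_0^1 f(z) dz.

Let u = 5*z - 1, so du = 5 dz. When z = 0, u = -1; when z = 1, u = 4.
The integral becomes ∫ sin(u) du from -1 to 4, with antiderivative -cos(u).
Back in z: F(z) = -cos(5*z - 1).
Then F(1) - F(0) = (-cos(4)) - (-cos(1)) = cos(1) - cos(4).

cos(1) - cos(4)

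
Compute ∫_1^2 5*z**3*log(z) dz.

Integrate by parts once (u = ln z, dv = 5*z**3 dz).
An antiderivative is F(z) = 5*z**4*(4*log(z) - 1)/16.
Then F(2) - F(1) = (-5 + 20*log(2)) - (-5/16) = -75/16 + 20*log(2).

-75/16 + 20*log(2)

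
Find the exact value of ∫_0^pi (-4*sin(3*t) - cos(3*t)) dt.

An antiderivative is F(t) = -sin(3*t)/3 + 4*cos(3*t)/3.
Then F(pi) - F(0) = (-4/3) - (4/3) = -8/3.

-8/3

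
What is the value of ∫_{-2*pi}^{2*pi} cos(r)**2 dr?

Use the identity cos^2(r) = (1 + cos(2*r))/2.
An antiderivative is F(r) = r/2 + sin(2*r)/4.
Then F(2*pi) - F(-2*pi) = (pi) - (-pi) = 2*pi.

2*pi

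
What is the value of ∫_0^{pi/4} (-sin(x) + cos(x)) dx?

-1 + sqrt(2)

An antiderivative is F(x) = sin(x) + cos(x).
Then F(pi/4) - F(0) = (sqrt(2)) - (1) = -1 + sqrt(2).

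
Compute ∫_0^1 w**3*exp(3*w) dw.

Integrate by parts 3 times (u = w^3, dv = exp(3*w) dw).
An antiderivative is F(w) = (9*w**3 - 9*w**2 + 6*w - 2)*exp(3*w)/27.
Then F(1) - F(0) = (4*exp(3)/27) - (-2/27) = 2/27 + 4*exp(3)/27.

2/27 + 4*exp(3)/27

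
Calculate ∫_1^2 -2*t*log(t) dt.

3/2 - log(16)

Integrate by parts once (u = ln t, dv = -2*t dt).
An antiderivative is F(t) = -t**2*(2*log(t) - 1)/2.
Then F(2) - F(1) = (2 - log(16)) - (1/2) = 3/2 - log(16).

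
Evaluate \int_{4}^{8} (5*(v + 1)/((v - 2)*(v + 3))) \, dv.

-2*log(7) + 3*log(3) + 2*log(11)

Factor the denominator: v**2 + v - 6 = (v + 3)(v - 2).
Partial fractions: 5*(v + 1)/((v - 2)*(v + 3)) = 2/(v + 3) + 3/(v - 2).
An antiderivative is F(v) = 3*log(v - 2) + 2*log(v + 3).
Then F(8) - F(4) = (3*log(2) + 3*log(3) + 2*log(11)) - (3*log(2) + 2*log(7)) = -2*log(7) + 3*log(3) + 2*log(11).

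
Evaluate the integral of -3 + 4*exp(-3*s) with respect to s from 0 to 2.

An antiderivative is F(s) = -3*s - 4*exp(-3*s)/3.
Then F(2) - F(0) = (-6 - 4*exp(-6)/3) - (-4/3) = -14/3 - 4*exp(-6)/3.

-14/3 - 4*exp(-6)/3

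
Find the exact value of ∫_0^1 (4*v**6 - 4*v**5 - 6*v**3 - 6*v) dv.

-193/42

By the power rule, an antiderivative is F(v) = 4*v**7/7 - 2*v**6/3 - 3*v**4/2 - 3*v**2.
Then F(1) - F(0) = (-193/42) - (0) = -193/42.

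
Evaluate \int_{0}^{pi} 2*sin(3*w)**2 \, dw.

Use the identity sin^2(3*w) = (1 - cos(6*w))/2.
An antiderivative is F(w) = w - sin(6*w)/6.
Then F(pi) - F(0) = (pi) - (0) = pi.

pi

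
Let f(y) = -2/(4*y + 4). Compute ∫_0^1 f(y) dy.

-log(2)/2

An antiderivative is F(y) = -log(4*y + 4)/2.
Then F(1) - F(0) = (-3*log(2)/2) - (-log(2)) = -log(2)/2.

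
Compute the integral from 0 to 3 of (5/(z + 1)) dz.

10*log(2)

An antiderivative is F(z) = 5*log(z + 1).
Then F(3) - F(0) = (10*log(2)) - (0) = 10*log(2).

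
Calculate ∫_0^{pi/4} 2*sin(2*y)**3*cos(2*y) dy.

Let u = sin(2*y), so du = 2*cos(2*y) dy. When y = 0, u = 0; when y = pi/4, u = 1.
The integral becomes ∫ u**3 du from 0 to 1, with antiderivative u**4/4.
Back in y: F(y) = sin(2*y)**4/4.
Then F(pi/4) - F(0) = (1/4) - (0) = 1/4.

1/4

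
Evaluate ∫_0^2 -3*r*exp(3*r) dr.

Integrate by parts once (u = r, dv = -3*exp(3*r) dr).
An antiderivative is F(r) = (-3*r + 1)*exp(3*r)/3.
Then F(2) - F(0) = (-5*exp(6)/3) - (1/3) = -5*exp(6)/3 - 1/3.

-5*exp(6)/3 - 1/3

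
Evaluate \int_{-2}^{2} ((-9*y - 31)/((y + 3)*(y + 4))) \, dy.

Factor the denominator: y**2 + 7*y + 12 = (y + 4)(y + 3).
Partial fractions: (-9*y - 31)/((y + 3)*(y + 4)) = -5/(y + 4) - 4/(y + 3).
An antiderivative is F(y) = -4*log(y + 3) - 5*log(y + 4).
Then F(2) - F(-2) = (-4*log(5) - 5*log(3) - 5*log(2)) - (-log(32)) = -4*log(5) - 5*log(3).

-4*log(5) - 5*log(3)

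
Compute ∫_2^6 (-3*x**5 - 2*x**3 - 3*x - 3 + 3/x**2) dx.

-23995

By the power rule, an antiderivative is F(x) = -x**6/2 - x**4/2 - 3*x**2/2 - 3*x - 3/x.
Then F(6) - F(2) = (-48097/2) - (-107/2) = -23995.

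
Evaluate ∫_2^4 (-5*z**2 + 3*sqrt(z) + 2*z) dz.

-196/3 - 4*sqrt(2)

By the power rule, an antiderivative is F(z) = 2*z**(3/2) - 5*z**3/3 + z**2.
Then F(4) - F(2) = (-224/3) - (-28/3 + 4*sqrt(2)) = -196/3 - 4*sqrt(2).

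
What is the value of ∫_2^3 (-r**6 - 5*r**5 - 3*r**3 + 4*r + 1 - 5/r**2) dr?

By the power rule, an antiderivative is F(r) = -r**7/7 - 5*r**6/6 - 3*r**4/4 + 2*r**2 + r + 5/r.
Then F(3) - F(2) = (-80473/84) - (-2987/42) = -24833/28.

-24833/28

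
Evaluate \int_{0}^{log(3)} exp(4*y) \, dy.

Let u = exp(y), so du = exp(y) dy. When y = 0, u = 1; when y = log(3), u = 3.
The integral becomes ∫ u**3 du from 1 to 3, with antiderivative u**4/4.
Back in y: F(y) = exp(4*y)/4.
Then F(log(3)) - F(0) = (81/4) - (1/4) = 20.

20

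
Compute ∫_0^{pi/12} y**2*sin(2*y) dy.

Integrate by parts twice (u = y^2, dv = sin(2*y) dy).
An antiderivative is F(y) = -y**2*cos(2*y)/2 + y*sin(2*y)/2 + cos(2*y)/4.
Then F(pi/12) - F(0) = (-sqrt(3)*pi**2/576 + pi/48 + sqrt(3)/8) - (1/4) = -1/4 - sqrt(3)*pi**2/576 + pi/48 + sqrt(3)/8.

-1/4 - sqrt(3)*pi**2/576 + pi/48 + sqrt(3)/8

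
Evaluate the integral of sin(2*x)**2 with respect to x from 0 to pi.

Use the identity sin^2(2*x) = (1 - cos(4*x))/2.
An antiderivative is F(x) = x/2 - sin(4*x)/8.
Then F(pi) - F(0) = (pi/2) - (0) = pi/2.

pi/2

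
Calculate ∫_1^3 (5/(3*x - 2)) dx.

5*log(7)/3

An antiderivative is F(x) = 5*log(3*x - 2)/3.
Then F(3) - F(1) = (5*log(7)/3) - (0) = 5*log(7)/3.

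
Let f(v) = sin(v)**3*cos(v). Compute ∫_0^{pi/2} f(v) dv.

Let u = sin(v), so du = cos(v) dv. When v = 0, u = 0; when v = pi/2, u = 1.
The integral becomes ∫ u**3 du from 0 to 1, with antiderivative u**4/4.
Back in v: F(v) = sin(v)**4/4.
Then F(pi/2) - F(0) = (1/4) - (0) = 1/4.

1/4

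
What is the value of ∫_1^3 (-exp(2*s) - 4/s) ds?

An antiderivative is F(s) = -exp(2*s)/2 - 4*log(s).
Then F(3) - F(1) = (-exp(6)/2 - log(81)) - (-exp(2)/2) = -exp(6)/2 - log(81) + exp(2)/2.

-exp(6)/2 - log(81) + exp(2)/2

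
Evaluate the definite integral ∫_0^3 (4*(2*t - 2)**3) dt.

120

Let u = 2*t - 2, so du = 2 dt. When t = 0, u = -2; when t = 3, u = 4.
The integral becomes 2·∫ u**3 du from -2 to 4, with antiderivative u**4/2.
Back in t: F(t) = (2*t - 2)**4/2.
Then F(3) - F(0) = (128) - (8) = 120.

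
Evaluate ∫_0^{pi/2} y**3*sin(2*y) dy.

pi*(-6 + pi**2)/16

Integrate by parts 3 times (u = y^3, dv = sin(2*y) dy).
An antiderivative is F(y) = -y**3*cos(2*y)/2 + 3*y**2*sin(2*y)/4 + 3*y*cos(2*y)/4 - 3*sin(2*y)/8.
Then F(pi/2) - F(0) = (pi*(-6 + pi**2)/16) - (0) = pi*(-6 + pi**2)/16.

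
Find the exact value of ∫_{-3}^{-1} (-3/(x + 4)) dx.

An antiderivative is F(x) = -3*log(x + 4).
Then F(-1) - F(-3) = (-log(27)) - (0) = -log(27).

-log(27)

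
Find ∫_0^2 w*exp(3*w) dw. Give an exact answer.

1/9 + 5*exp(6)/9

Integrate by parts once (u = w, dv = exp(3*w) dw).
An antiderivative is F(w) = (3*w - 1)*exp(3*w)/9.
Then F(2) - F(0) = (5*exp(6)/9) - (-1/9) = 1/9 + 5*exp(6)/9.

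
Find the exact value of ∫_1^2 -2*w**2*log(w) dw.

Integrate by parts once (u = ln w, dv = -2*w**2 dw).
An antiderivative is F(w) = -2*w**3*(3*log(w) - 1)/9.
Then F(2) - F(1) = (16/9 - 16*log(2)/3) - (2/9) = 14/9 - 16*log(2)/3.

14/9 - 16*log(2)/3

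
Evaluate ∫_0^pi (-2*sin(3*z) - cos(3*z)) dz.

An antiderivative is F(z) = -sin(3*z)/3 + 2*cos(3*z)/3.
Then F(pi) - F(0) = (-2/3) - (2/3) = -4/3.

-4/3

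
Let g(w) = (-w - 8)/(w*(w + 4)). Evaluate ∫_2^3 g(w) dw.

log(14/27)

Factor the denominator: w**2 + 4*w = (w + 4)w.
Partial fractions: (-w - 8)/(w*(w + 4)) = 1/(w + 4) - 2/w.
An antiderivative is F(w) = -2*log(w) + log(w + 4).
Then F(3) - F(2) = (log(7/9)) - (log(3/2)) = log(14/27).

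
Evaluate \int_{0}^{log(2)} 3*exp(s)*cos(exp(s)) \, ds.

Let u = exp(s), so du = exp(s) ds. When s = 0, u = 1; when s = log(2), u = 2.
The integral becomes 3·∫ cos(u) du from 1 to 2, with antiderivative 3*sin(u).
Back in s: F(s) = 3*sin(exp(s)).
Then F(log(2)) - F(0) = (3*sin(2)) - (3*sin(1)) = -3*sin(1) + 3*sin(2).

-3*sin(1) + 3*sin(2)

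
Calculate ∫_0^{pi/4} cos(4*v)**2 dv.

pi/8

Use the identity cos^2(4*v) = (1 + cos(8*v))/2.
An antiderivative is F(v) = v/2 + sin(8*v)/16.
Then F(pi/4) - F(0) = (pi/8) - (0) = pi/8.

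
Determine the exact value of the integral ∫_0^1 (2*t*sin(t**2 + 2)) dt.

Let u = t**2 + 2, so du = 2*t dt. When t = 0, u = 2; when t = 1, u = 3.
The integral becomes ∫ sin(u) du from 2 to 3, with antiderivative -cos(u).
Back in t: F(t) = -cos(t**2 + 2).
Then F(1) - F(0) = (-cos(3)) - (-cos(2)) = cos(2) - cos(3).

cos(2) - cos(3)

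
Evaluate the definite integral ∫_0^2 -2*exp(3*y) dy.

An antiderivative is F(y) = -2*exp(3*y)/3.
Then F(2) - F(0) = (-2*exp(6)/3) - (-2/3) = 2/3 - 2*exp(6)/3.

2/3 - 2*exp(6)/3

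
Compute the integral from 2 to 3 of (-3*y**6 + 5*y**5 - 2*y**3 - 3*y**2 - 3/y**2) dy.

-15971/42

By the power rule, an antiderivative is F(y) = -3*y**7/7 + 5*y**6/6 - y**4/2 - y**3 + 3/y.
Then F(3) - F(2) = (-2774/7) - (-673/42) = -15971/42.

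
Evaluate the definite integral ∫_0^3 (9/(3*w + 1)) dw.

Let u = 3*w + 1, so du = 3 dw. When w = 0, u = 1; when w = 3, u = 10.
The integral becomes 3·∫ 1/u du from 1 to 10, with antiderivative 3*log(u).
Back in w: F(w) = 3*log(3*w + 1).
Then F(3) - F(0) = (3*log(2) + 3*log(5)) - (0) = 3*log(2) + 3*log(5).

3*log(2) + 3*log(5)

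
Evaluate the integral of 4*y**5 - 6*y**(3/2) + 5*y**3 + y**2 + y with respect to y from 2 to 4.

48*sqrt(2)/5 + 44038/15

By the power rule, an antiderivative is F(y) = 2*y**6/3 - 12*y**(5/2)/5 + 5*y**4/4 + y**3/3 + y**2/2.
Then F(4) - F(2) = (15016/5) - (202/3 - 48*sqrt(2)/5) = 48*sqrt(2)/5 + 44038/15.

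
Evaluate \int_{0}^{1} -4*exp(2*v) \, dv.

An antiderivative is F(v) = -2*exp(2*v).
Then F(1) - F(0) = (-2*exp(2)) - (-2) = 2 - 2*exp(2).

2 - 2*exp(2)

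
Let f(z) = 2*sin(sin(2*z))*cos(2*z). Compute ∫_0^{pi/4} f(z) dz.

Let u = sin(2*z), so du = 2*cos(2*z) dz. When z = 0, u = 0; when z = pi/4, u = 1.
The integral becomes ∫ sin(u) du from 0 to 1, with antiderivative -cos(u).
Back in z: F(z) = -cos(sin(2*z)).
Then F(pi/4) - F(0) = (-cos(1)) - (-1) = 1 - cos(1).

1 - cos(1)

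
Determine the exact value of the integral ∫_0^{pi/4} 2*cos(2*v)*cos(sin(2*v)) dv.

Let u = sin(2*v), so du = 2*cos(2*v) dv. When v = 0, u = 0; when v = pi/4, u = 1.
The integral becomes ∫ cos(u) du from 0 to 1, with antiderivative sin(u).
Back in v: F(v) = sin(sin(2*v)).
Then F(pi/4) - F(0) = (sin(1)) - (0) = sin(1).

sin(1)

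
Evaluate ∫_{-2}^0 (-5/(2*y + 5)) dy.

An antiderivative is F(y) = -5*log(2*y + 5)/2.
Then F(0) - F(-2) = (-5*log(5)/2) - (0) = -5*log(5)/2.

-5*log(5)/2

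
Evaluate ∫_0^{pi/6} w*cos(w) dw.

-1 + pi/12 + sqrt(3)/2

Integrate by parts once (u = w, dv = cos(w) dw).
An antiderivative is F(w) = w*sin(w) + cos(w).
Then F(pi/6) - F(0) = (pi/12 + sqrt(3)/2) - (1) = -1 + pi/12 + sqrt(3)/2.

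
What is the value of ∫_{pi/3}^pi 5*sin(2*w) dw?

An antiderivative is F(w) = -5*cos(2*w)/2.
Then F(pi) - F(pi/3) = (-5/2) - (5/4) = -15/4.

-15/4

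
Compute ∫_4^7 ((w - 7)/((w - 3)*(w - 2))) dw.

-13*log(2) + 5*log(5)

Factor the denominator: w**2 - 5*w + 6 = (w - 2)(w - 3).
Partial fractions: (w - 7)/((w - 3)*(w - 2)) = 5/(w - 2) - 4/(w - 3).
An antiderivative is F(w) = -4*log(w - 3) + 5*log(w - 2).
Then F(7) - F(4) = (-8*log(2) + 5*log(5)) - (log(32)) = -13*log(2) + 5*log(5).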